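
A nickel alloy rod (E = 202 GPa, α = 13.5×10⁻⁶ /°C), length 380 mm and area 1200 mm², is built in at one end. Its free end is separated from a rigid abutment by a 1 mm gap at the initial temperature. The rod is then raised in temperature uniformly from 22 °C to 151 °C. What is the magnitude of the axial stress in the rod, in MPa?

Unrestrained expansion: δ_free = αΔT L = 13.5×10⁻⁶ × 129 × 380 = 0.6618 mm.
This is smaller than the 1 mm clearance, so the rod expands freely without reaching the stop — the stress is zero.

σ ≈ 0 MPa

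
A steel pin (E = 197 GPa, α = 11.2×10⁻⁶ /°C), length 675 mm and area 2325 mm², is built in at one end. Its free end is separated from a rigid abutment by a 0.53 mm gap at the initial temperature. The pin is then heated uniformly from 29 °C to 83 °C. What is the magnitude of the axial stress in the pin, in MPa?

σ ≈ 0 MPa

If the wall were absent the pin would grow by αΔT L = 11.2×10⁻⁶ × 54 × 675 = 0.4082 mm.
This is smaller than the 0.53 mm clearance, so the pin expands freely without reaching the stop — the stress is zero.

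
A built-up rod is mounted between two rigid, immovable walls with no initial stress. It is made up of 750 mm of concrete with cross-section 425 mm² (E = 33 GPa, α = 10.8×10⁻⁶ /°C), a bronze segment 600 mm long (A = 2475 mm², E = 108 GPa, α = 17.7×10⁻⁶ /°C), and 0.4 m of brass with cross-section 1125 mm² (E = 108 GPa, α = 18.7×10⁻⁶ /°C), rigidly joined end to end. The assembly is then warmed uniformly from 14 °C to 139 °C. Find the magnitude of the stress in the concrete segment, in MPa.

With the walls removed the bar would change length by δ_free = Σ αᵢΔT Lᵢ = 10.8×10⁻⁶×125×750 + 17.7×10⁻⁶×125×600 + 18.7×10⁻⁶×125×400 = 3.275 mm.
The walls prevent any net length change, so an axial force P (same in every segment) develops. Compatibility: P · Σ Lᵢ/(AᵢEᵢ) = δ_free.
Σ Lᵢ/(AᵢEᵢ) = 750/(425×33×10³) + 600/(2475×108×10³) + 400/(1125×108×10³) = 5.901×10⁻⁵ mm/N.
So P = 3.275 / 5.901×10⁻⁵ = 55.5 kN, compressive.
σ_{concrete} = P / A = 55500 / 425 = 130.6 MPa.

σ ≈ 131 MPa (compressive)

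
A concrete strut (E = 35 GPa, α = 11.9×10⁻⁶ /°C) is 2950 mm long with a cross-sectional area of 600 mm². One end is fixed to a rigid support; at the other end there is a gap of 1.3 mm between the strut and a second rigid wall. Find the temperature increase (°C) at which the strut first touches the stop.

ΔT ≈ 37 °C

The gap closes when αΔT L = 1.3 mm, since the strut is still unstressed at that instant.
So ΔT = g/(αL) = 1.3/(11.9×10⁻⁶ × 2950) = 37.03 °C.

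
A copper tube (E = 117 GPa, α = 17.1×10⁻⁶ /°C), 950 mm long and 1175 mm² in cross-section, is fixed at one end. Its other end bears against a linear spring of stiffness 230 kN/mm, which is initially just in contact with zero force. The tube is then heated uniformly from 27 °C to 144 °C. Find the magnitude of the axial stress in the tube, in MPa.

σ ≈ 144 MPa (compressive)

Free thermal expansion: δ_free = αΔT L = 17.1×10⁻⁶ × 117 × 950 = 1.901 mm.
Let P be the compressive force at the spring. The tube shortens elastically by PL/(AE) and the spring compresses by P/k; together these equal δ_free.
So P = δ_free / [L/(AE) + 1/k] = 1.901 / [ 950/(1175×117×10³) + 1/(230×10³) ].
P = 1.901 / 1.126×10⁻⁵ = 168800 N.
σ = P/A = 168800/1175 = 143.7 MPa.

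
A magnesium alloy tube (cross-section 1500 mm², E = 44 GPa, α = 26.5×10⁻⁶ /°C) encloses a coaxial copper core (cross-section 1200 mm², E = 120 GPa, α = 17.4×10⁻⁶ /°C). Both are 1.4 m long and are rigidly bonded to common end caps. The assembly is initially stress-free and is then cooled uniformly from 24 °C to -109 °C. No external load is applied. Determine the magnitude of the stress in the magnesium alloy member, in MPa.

Equilibrium of a rigid end plate with no external load gives equal and opposite internal forces ±P in the two members. Since α_{magnesium alloy} > α_{copper}, cooling drives the magnesium alloy into tension and the copper into compression.
Compatibility of the two members (thermal + elastic change equal): (α₁ − α₂)ΔT = P·[1/(A₁E₁) + 1/(A₂E₂)].
|α₁ − α₂|·ΔT = 9.1×10⁻⁶ × 133 = 0.00121.
1/(A₁E₁) + 1/(A₂E₂) = 1/(1500×44×10³) + 1/(1200×120×10³) = 2.21×10⁻⁸ N⁻¹.
P = 0.00121 / 2.21×10⁻⁸ = 54770 N = 54.77 kN.
σ_{magnesium alloy} = P/A₁ = 54770/1500 = 36.52 MPa, tensile.

σ ≈ 36.5 MPa (tensile)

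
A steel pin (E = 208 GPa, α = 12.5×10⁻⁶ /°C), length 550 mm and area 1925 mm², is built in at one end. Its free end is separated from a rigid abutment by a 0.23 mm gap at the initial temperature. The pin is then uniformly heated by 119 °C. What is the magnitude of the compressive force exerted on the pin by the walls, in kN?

P ≈ 428 kN

Free thermal elongation = αΔT L = 12.5×10⁻⁶ × 119 × 550 = 0.8181 mm.
The gap closes (δ_free > 0.23 mm) and the wall then resists a further 0.8181 − 0.23 = 0.5881 mm of expansion.
So σ = E(δ_free − g)/L = 208×10³ × 0.5881/550 = 222.4 MPa.
P = σA = 222.4 × 1925 = 428.2 kN.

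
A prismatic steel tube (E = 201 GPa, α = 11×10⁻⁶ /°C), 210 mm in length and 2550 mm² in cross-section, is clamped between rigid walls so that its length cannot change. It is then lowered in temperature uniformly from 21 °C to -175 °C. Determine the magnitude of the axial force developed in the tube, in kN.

P ≈ 1110 kN (tensile)

The ends cannot move, so σ = EαΔT = 201×10³ × 11×10⁻⁶ × 196 = 433.4 MPa.
Axial force P = σA = 433.4 × 2550 = 1.105×10⁶ N = 1105 kN, tensile.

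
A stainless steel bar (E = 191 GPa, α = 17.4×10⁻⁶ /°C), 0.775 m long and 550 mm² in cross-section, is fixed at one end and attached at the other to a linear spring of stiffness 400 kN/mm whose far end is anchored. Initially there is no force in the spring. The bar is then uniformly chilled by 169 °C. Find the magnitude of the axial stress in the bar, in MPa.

σ ≈ 419 MPa (tensile)

The unrestrained thermal change is αΔT L = 17.4×10⁻⁶ × 169 × 775 = 2.279 mm.
With a force P in the spring, the elastic change of the bar is PL/(AE) and that of the spring is P/k; compatibility requires their sum to equal δ_free.
P [ L/(AE) + 1/k ] = δ_free → P [ 775/(550×191×10³) + 1/(400×10³) ] = 2.279.
P = 2.279 / 9.877×10⁻⁶ = 230700 N.
σ = P/A = 230700/550 = 419.5 MPa.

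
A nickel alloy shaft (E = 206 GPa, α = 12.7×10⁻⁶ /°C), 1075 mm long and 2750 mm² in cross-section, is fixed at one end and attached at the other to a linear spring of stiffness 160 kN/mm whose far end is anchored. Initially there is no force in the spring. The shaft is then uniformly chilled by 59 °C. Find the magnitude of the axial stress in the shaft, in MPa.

The unrestrained thermal change is αΔT L = 12.7×10⁻⁶ × 59 × 1075 = 0.8055 mm.
With a force P in the spring, the elastic change of the shaft is PL/(AE) and that of the spring is P/k; compatibility requires their sum to equal δ_free.
So P = δ_free / [L/(AE) + 1/k] = 0.8055 / [ 1075/(2750×206×10³) + 1/(160×10³) ].
P = 0.8055 / 8.148×10⁻⁶ = 98860 N.
σ = P/A = 98860/2750 = 35.95 MPa.

σ ≈ 36 MPa (tensile)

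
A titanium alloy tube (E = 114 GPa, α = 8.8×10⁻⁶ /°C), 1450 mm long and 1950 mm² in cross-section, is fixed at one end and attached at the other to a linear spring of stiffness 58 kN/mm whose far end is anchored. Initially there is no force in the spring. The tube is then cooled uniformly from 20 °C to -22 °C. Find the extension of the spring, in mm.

δ ≈ 0.389 mm

If the spring were absent the tube would shorten by αΔT L = 8.8×10⁻⁶ × 42 × 1450 = 0.5359 mm.
With a force P in the spring, the elastic change of the tube is PL/(AE) and that of the spring is P/k; compatibility requires their sum to equal δ_free.
So P = δ_free / [L/(AE) + 1/k] = 0.5359 / [ 1450/(1950×114×10³) + 1/(58×10³) ].
P = 0.5359 / 2.376×10⁻⁵ = 22550 N.
Spring extension = P/k = 22550/(58×10³) = 0.3888 mm.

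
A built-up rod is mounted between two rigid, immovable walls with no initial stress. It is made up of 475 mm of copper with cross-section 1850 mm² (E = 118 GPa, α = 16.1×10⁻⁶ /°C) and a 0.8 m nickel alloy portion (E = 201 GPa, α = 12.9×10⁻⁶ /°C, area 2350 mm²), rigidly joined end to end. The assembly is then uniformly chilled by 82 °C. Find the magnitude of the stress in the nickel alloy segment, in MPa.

If the supports were absent, the total length change would be Σ αᵢΔT Lᵢ = 16.1×10⁻⁶×82×475 + 12.9×10⁻⁶×82×800 = 1.473 mm.
The rigid supports impose zero overall length change; the single axial force P common to all segments must satisfy P Σ Lᵢ/(AᵢEᵢ) = δ_free.
Σ Lᵢ/(AᵢEᵢ) = 475/(1850×118×10³) + 800/(2350×201×10³) = 3.87×10⁻⁶ mm/N.
So P = 1.473 / 3.87×10⁻⁶ = 380.7 kN, tensile.
σ_{nickel alloy} = P / A = 380700 / 2350 = 162 MPa.

σ ≈ 162 MPa (tensile)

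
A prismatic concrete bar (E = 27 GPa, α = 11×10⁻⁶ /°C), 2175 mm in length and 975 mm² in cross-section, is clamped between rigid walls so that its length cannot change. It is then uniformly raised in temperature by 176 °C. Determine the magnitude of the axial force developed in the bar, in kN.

With zero net strain, σ = E·αΔT = 27 GPa × 11×10⁻⁶ × 176 = 52.27 MPa.
P = AEαΔT = 975 × 27×10³ × 11×10⁻⁶ × 176 = 50.97 kN (compressive).

P ≈ 51 kN (compressive)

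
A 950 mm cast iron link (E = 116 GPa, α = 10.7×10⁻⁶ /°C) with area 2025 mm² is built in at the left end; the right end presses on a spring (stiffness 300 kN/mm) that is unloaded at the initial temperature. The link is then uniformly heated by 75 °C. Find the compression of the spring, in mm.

δ ≈ 0.344 mm

If the spring were absent the link would lengthen by αΔT L = 10.7×10⁻⁶ × 75 × 950 = 0.7624 mm.
Let P be the compressive force at the spring. The link shortens elastically by PL/(AE) and the spring compresses by P/k; together these equal δ_free.
So P = δ_free / [L/(AE) + 1/k] = 0.7624 / [ 950/(2025×116×10³) + 1/(300×10³) ].
P = 0.7624 / 7.378×10⁻⁶ = 103300 N.
Spring compression = P/k = 103300/(300×10³) = 0.3445 mm.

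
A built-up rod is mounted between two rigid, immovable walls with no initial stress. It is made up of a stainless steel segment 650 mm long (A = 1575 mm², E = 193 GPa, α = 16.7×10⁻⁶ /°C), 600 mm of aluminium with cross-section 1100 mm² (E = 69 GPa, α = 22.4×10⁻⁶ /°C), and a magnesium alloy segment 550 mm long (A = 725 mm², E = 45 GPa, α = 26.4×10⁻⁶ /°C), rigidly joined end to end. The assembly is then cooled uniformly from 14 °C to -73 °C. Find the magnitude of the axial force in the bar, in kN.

Free thermal contraction of the whole bar: Σ αᵢΔT Lᵢ = 16.7×10⁻⁶×87×650 + 22.4×10⁻⁶×87×600 + 26.4×10⁻⁶×87×550 = 3.377 mm.
The rigid supports impose zero overall length change; the single axial force P common to all segments must satisfy P Σ Lᵢ/(AᵢEᵢ) = δ_free.
Σ Lᵢ/(AᵢEᵢ) = 650/(1575×193×10³) + 600/(1100×69×10³) + 550/(725×45×10³) = 2.69×10⁻⁵ mm/N.
So P = 3.377 / 2.69×10⁻⁵ = 125.5 kN, tensile.

P ≈ 126 kN (tensile)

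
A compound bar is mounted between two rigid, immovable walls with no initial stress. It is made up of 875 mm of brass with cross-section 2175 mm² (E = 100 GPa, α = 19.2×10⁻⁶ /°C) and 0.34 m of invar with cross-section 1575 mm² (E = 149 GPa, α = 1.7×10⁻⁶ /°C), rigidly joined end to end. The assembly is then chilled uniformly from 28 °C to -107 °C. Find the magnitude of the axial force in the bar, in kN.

Free thermal contraction of the whole bar: Σ αᵢΔT Lᵢ = 19.2×10⁻⁶×135×875 + 1.7×10⁻⁶×135×340 = 2.346 mm.
The walls prevent any net length change, so an axial force P (same in every segment) develops. Compatibility: P · Σ Lᵢ/(AᵢEᵢ) = δ_free.
Σ Lᵢ/(AᵢEᵢ) = 875/(2175×100×10³) + 340/(1575×149×10³) = 5.472×10⁻⁶ mm/N.
P = 2.346 / 5.472×10⁻⁶ = 428700 N = 428.7 kN, tensile.

P ≈ 429 kN (tensile)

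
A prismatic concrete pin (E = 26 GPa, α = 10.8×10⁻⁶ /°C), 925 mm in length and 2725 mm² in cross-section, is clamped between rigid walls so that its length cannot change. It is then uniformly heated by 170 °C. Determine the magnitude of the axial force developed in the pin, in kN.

The ends cannot move, so σ = EαΔT = 26×10³ × 10.8×10⁻⁶ × 170 = 47.74 MPa.
Then P = σA = 47.74 × 2725 mm² = 130.1 kN, compressive.

P ≈ 130 kN (compressive)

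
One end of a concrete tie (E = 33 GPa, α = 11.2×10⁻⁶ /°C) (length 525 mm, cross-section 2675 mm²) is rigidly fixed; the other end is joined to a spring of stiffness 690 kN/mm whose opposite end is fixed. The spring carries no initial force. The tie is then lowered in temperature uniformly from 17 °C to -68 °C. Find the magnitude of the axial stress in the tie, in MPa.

If the spring were absent the tie would shorten by αΔT L = 11.2×10⁻⁶ × 85 × 525 = 0.4998 mm.
Let P be the tensile force in the spring. The tie extends elastically by PL/(AE) and the spring stretches by P/k; together these equal δ_free.
P [ L/(AE) + 1/k ] = δ_free → P [ 525/(2675×33×10³) + 1/(690×10³) ] = 0.4998.
P = 0.4998 / 7.397×10⁻⁶ = 67570 N.
σ = P/A = 67570/2675 = 25.26 MPa.

σ ≈ 25.3 MPa (tensile)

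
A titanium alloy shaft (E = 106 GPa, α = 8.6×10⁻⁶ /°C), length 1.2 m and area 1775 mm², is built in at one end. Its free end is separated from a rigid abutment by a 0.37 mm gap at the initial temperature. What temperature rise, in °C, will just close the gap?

ΔT ≈ 35.9 °C

The gap closes when αΔT L = 0.37 mm, since the shaft is still unstressed at that instant.
ΔT = 0.37 / (8.6×10⁻⁶ × 1200) = 35.85 °C.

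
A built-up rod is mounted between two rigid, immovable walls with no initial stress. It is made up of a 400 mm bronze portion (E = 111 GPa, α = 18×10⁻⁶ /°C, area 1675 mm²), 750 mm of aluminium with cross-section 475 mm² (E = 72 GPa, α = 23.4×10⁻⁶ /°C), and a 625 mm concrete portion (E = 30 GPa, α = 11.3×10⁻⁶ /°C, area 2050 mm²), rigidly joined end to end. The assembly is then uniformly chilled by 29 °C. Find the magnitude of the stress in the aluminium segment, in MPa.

With the walls removed the bar would change length by δ_free = Σ αᵢΔT Lᵢ = 18×10⁻⁶×29×400 + 23.4×10⁻⁶×29×750 + 11.3×10⁻⁶×29×625 = 0.9226 mm.
The rigid supports impose zero overall length change; the single axial force P common to all segments must satisfy P Σ Lᵢ/(AᵢEᵢ) = δ_free.
Σ Lᵢ/(AᵢEᵢ) = 400/(1675×111×10³) + 750/(475×72×10³) + 625/(2050×30×10³) = 3.424×10⁻⁵ mm/N.
P = 0.9226 / 3.424×10⁻⁵ = 26940 N = 26.94 kN, tensile.
σ_{aluminium} = P / A = 26940 / 475 = 56.72 MPa.

σ ≈ 56.7 MPa (tensile)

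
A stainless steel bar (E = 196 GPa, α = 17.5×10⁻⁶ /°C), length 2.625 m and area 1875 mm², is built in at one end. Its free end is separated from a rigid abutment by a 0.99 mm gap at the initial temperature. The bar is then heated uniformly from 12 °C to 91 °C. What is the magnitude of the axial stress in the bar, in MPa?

σ ≈ 197 MPa (compressive)

If the wall were absent the bar would grow by αΔT L = 17.5×10⁻⁶ × 79 × 2625 = 3.629 mm.
The gap closes (δ_free > 0.99 mm) and the wall then resists a further 3.629 − 0.99 = 2.639 mm of expansion.
So σ = E(δ_free − g)/L = 196×10³ × 2.639/2625 = 197 MPa.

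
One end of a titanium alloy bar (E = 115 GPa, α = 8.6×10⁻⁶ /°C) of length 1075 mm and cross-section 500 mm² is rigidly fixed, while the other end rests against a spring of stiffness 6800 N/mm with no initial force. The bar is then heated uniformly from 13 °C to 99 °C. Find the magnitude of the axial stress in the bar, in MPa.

σ ≈ 9.59 MPa (compressive)

If the spring were absent the bar would lengthen by αΔT L = 8.6×10⁻⁶ × 86 × 1075 = 0.7951 mm.
With a force P in the spring, the elastic change of the bar is PL/(AE) and that of the spring is P/k; compatibility requires their sum to equal δ_free.
So P = δ_free / [L/(AE) + 1/k] = 0.7951 / [ 1075/(500×115×10³) + 1/(6800) ].
P = 0.7951 / 0.0001658 = 4797 N.
σ = P/A = 4797/500 = 9.593 MPa.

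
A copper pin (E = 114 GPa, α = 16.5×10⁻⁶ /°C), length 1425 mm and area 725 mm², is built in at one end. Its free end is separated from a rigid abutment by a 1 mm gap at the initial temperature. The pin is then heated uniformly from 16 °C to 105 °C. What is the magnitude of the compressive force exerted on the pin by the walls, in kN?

Unrestrained expansion: δ_free = αΔT L = 16.5×10⁻⁶ × 89 × 1425 = 2.093 mm.
The gap closes (δ_free > 1 mm) and the wall then resists a further 2.093 − 1 = 1.093 mm of expansion.
That suppressed elongation corresponds to σ = E·Δ/L = 114×10³ × 1.093/1425 = 87.41 MPa.
Force on the wall = σA = 87.41 × 725 mm² = 63.37 kN.

P ≈ 63.4 kN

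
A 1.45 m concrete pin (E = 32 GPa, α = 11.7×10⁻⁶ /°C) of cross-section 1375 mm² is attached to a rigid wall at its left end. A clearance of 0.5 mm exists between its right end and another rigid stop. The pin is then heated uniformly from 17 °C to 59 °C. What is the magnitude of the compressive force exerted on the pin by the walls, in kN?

If the wall were absent the pin would grow by αΔT L = 11.7×10⁻⁶ × 42 × 1450 = 0.7125 mm.
The gap closes (δ_free > 0.5 mm) and the wall then resists a further 0.7125 − 0.5 = 0.2125 mm of expansion.
That suppressed elongation corresponds to σ = E·Δ/L = 32×10³ × 0.2125/1450 = 4.69 MPa.
P = σA = 4.69 × 1375 = 6.449 kN.

P ≈ 6.45 kN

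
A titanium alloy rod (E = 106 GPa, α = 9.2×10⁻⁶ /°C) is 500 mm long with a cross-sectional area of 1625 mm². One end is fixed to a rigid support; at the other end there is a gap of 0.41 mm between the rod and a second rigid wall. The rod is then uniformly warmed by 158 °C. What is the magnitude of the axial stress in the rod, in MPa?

σ ≈ 67.2 MPa (compressive)

Free thermal elongation = αΔT L = 9.2×10⁻⁶ × 158 × 500 = 0.7268 mm.
After closing the 0.41 mm clearance, 0.7268 − 0.41 = 0.3168 mm of expansion remains to be suppressed by the wall.
That suppressed elongation corresponds to σ = E·Δ/L = 106×10³ × 0.3168/500 = 67.16 MPa.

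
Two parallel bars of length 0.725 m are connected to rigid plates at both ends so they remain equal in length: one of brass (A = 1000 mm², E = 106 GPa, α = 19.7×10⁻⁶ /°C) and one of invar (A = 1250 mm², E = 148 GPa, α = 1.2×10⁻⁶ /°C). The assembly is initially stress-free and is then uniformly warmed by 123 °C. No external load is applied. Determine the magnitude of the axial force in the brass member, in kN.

Equilibrium of a rigid end plate with no external load gives equal and opposite internal forces ±P in the two members. Since α_{brass} > α_{invar}, heating drives the brass into compression and the invar into tension.
Equating the net (thermal + elastic) strains gives |α₁ − α₂|·ΔT = P·[1/(A₁E₁) + 1/(A₂E₂)].
|α₁ − α₂|·ΔT = 18.5×10⁻⁶ × 123 = 0.002275.
1/(A₁E₁) + 1/(A₂E₂) = 1/(1000×106×10³) + 1/(1250×148×10³) = 1.484×10⁻⁸ N⁻¹.
P = 0.002275 / 1.484×10⁻⁸ = 153300 N = 153.3 kN.

P ≈ 153 kN (compressive in the brass)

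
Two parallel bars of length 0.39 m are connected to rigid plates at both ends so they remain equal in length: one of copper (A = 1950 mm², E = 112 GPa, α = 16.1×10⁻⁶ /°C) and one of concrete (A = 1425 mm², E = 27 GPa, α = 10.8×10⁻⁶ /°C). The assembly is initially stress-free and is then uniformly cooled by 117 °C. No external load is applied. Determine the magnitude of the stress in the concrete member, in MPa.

σ ≈ 14.2 MPa (compressive)

The copper has the larger α, so on cooling it would change length more than the concrete if both were free. The rigid plates force a common final length, so the copper is put into tension and the concrete into compression, with equal and opposite forces P (no external load).
Setting the final lengths equal and cancelling L: (α₁ − α₂)ΔT = P/(A₁E₁) + P/(A₂E₂).
|α₁ − α₂|·ΔT = 5.3×10⁻⁶ × 117 = 0.0006201.
1/(A₁E₁) + 1/(A₂E₂) = 1/(1950×112×10³) + 1/(1425×27×10³) = 3.057×10⁻⁸ N⁻¹.
P = 0.0006201 / 3.057×10⁻⁸ = 20280 N = 20.28 kN.
σ_{concrete} = P/A₂ = 20280/1425 = 14.23 MPa, compressive.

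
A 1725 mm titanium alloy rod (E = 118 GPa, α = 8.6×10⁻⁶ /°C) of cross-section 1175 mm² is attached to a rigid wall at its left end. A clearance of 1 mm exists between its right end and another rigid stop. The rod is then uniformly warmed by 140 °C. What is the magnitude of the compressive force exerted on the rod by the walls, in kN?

Free thermal elongation = αΔT L = 8.6×10⁻⁶ × 140 × 1725 = 2.077 mm.
After closing the 1 mm clearance, 2.077 − 1 = 1.077 mm of expansion remains to be suppressed by the wall.
That suppressed elongation corresponds to σ = E·Δ/L = 118×10³ × 1.077/1725 = 73.67 MPa.
Force on the wall = σA = 73.67 × 1175 mm² = 86.56 kN.

P ≈ 86.6 kN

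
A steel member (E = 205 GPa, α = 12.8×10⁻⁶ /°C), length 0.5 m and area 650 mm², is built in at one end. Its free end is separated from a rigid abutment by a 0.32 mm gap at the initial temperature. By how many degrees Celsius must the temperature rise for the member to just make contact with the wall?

Contact occurs when the free expansion equals the gap: αΔT L = 0.32 mm.
ΔT = 0.32 / (12.8×10⁻⁶ × 500) = 50 °C.

ΔT ≈ 50 °C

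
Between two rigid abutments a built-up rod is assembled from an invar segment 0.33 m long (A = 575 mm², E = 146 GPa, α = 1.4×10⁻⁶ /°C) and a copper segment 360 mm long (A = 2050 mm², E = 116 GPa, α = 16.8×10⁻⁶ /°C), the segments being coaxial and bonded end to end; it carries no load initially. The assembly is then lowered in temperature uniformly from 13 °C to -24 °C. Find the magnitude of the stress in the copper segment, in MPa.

σ ≈ 21.6 MPa (tensile)

If the supports were absent, the total length change would be Σ αᵢΔT Lᵢ = 1.4×10⁻⁶×37×330 + 16.8×10⁻⁶×37×360 = 0.2409 mm.
The rigid supports impose zero overall length change; the single axial force P common to all segments must satisfy P Σ Lᵢ/(AᵢEᵢ) = δ_free.
Σ Lᵢ/(AᵢEᵢ) = 330/(575×146×10³) + 360/(2050×116×10³) = 5.445×10⁻⁶ mm/N.
Hence P = δ_free / Σ(L/AE) = 0.2409/5.445×10⁻⁶ = 44.24 kN (tensile).
σ_{copper} = P / A = 44240 / 2050 = 21.58 MPa.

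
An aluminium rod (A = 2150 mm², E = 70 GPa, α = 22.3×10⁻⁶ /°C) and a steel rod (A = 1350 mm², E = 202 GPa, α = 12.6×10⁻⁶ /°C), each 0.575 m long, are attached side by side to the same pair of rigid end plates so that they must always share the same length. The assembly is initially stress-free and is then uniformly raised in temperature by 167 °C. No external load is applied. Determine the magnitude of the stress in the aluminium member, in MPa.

σ ≈ 73.1 MPa (compressive)

Equilibrium of a rigid end plate with no external load gives equal and opposite internal forces ±P in the two members. Since α_{aluminium} > α_{steel}, heating drives the aluminium into compression and the steel into tension.
Equating the net (thermal + elastic) strains gives |α₁ − α₂|·ΔT = P·[1/(A₁E₁) + 1/(A₂E₂)].
|α₁ − α₂|·ΔT = 9.7×10⁻⁶ × 167 = 0.00162.
1/(A₁E₁) + 1/(A₂E₂) = 1/(2150×70×10³) + 1/(1350×202×10³) = 1.031×10⁻⁸ N⁻¹.
So P = 0.00162 / 1.031×10⁻⁸ = 157.1 kN.
σ_{aluminium} = P/A₁ = 157100/2150 = 73.07 MPa, compressive.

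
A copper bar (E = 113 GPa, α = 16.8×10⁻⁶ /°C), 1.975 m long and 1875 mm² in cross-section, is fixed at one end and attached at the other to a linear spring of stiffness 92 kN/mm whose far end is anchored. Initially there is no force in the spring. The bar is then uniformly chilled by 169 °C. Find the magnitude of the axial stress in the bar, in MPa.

Free thermal contraction: δ_free = αΔT L = 16.8×10⁻⁶ × 169 × 1975 = 5.607 mm.
Let P be the tensile force in the spring. The bar extends elastically by PL/(AE) and the spring stretches by P/k; together these equal δ_free.
So P = δ_free / [L/(AE) + 1/k] = 5.607 / [ 1975/(1875×113×10³) + 1/(92×10³) ].
P = 5.607 / 2.019×10⁻⁵ = 277700 N.
σ = P/A = 277700/1875 = 148.1 MPa.

σ ≈ 148 MPa (tensile)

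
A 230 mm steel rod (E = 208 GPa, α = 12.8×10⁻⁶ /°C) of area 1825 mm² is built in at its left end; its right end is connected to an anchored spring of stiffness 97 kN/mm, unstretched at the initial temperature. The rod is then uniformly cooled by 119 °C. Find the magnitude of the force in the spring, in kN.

P ≈ 32.1 kN

Free thermal contraction: δ_free = αΔT L = 12.8×10⁻⁶ × 119 × 230 = 0.3503 mm.
Let P be the tensile force in the spring. The rod extends elastically by PL/(AE) and the spring stretches by P/k; together these equal δ_free.
P [ L/(AE) + 1/k ] = δ_free → P [ 230/(1825×208×10³) + 1/(97×10³) ] = 0.3503.
P = 0.3503 / 1.092×10⁻⁵ = 32100 N.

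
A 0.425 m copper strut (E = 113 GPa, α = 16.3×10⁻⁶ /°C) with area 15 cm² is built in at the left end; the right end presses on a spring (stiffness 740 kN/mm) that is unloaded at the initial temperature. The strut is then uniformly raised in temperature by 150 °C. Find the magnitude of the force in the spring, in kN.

P ≈ 269 kN

The unrestrained thermal change is αΔT L = 16.3×10⁻⁶ × 150 × 425 = 1.039 mm.
Let P be the compressive force at the spring. The strut shortens elastically by PL/(AE) and the spring compresses by P/k; together these equal δ_free.
So P = δ_free / [L/(AE) + 1/k] = 1.039 / [ 425/(1500×113×10³) + 1/(740×10³) ].
P = 1.039 / 3.859×10⁻⁶ = 269300 N.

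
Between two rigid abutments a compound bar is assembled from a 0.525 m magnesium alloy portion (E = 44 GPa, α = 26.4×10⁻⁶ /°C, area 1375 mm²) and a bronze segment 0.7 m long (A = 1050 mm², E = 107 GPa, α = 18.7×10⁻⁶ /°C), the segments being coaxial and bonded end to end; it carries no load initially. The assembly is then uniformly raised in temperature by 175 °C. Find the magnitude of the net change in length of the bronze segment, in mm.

With the walls removed the bar would change length by δ_free = Σ αᵢΔT Lᵢ = 26.4×10⁻⁶×175×525 + 18.7×10⁻⁶×175×700 = 4.716 mm.
The rigid supports impose zero overall length change; the single axial force P common to all segments must satisfy P Σ Lᵢ/(AᵢEᵢ) = δ_free.
The series flexibility is Σ Lᵢ/(AᵢEᵢ) = 525/(1375×44×10³) + 700/(1050×107×10³) = 1.491×10⁻⁵ mm/N.
So P = 4.716 / 1.491×10⁻⁵ = 316.4 kN, compressive.
For the bronze segment, free thermal change = 18.7×10⁻⁶×175×700 = 2.291 mm and elastic change from P = 316400×700/(1050×107×10³) = 1.971 mm; these oppose, so the net change is 0.32 mm (segment lengthens).

|ΔL| ≈ 0.32 mm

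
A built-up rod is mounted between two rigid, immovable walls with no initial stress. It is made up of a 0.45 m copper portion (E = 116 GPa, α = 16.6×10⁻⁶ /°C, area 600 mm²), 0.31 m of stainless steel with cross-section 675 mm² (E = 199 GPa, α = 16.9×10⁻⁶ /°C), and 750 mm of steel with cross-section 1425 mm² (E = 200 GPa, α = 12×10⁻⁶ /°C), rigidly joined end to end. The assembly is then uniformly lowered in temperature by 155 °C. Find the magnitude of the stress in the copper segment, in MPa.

σ ≈ 492 MPa (tensile)

Free thermal contraction of the whole bar: Σ αᵢΔT Lᵢ = 16.6×10⁻⁶×155×450 + 16.9×10⁻⁶×155×310 + 12×10⁻⁶×155×750 = 3.365 mm.
The rigid supports impose zero overall length change; the single axial force P common to all segments must satisfy P Σ Lᵢ/(AᵢEᵢ) = δ_free.
The series flexibility is Σ Lᵢ/(AᵢEᵢ) = 450/(600×116×10³) + 310/(675×199×10³) + 750/(1425×200×10³) = 1.14×10⁻⁵ mm/N.
So P = 3.365 / 1.14×10⁻⁵ = 295 kN, tensile.
σ_{copper} = P / A = 295000 / 600 = 491.7 MPa.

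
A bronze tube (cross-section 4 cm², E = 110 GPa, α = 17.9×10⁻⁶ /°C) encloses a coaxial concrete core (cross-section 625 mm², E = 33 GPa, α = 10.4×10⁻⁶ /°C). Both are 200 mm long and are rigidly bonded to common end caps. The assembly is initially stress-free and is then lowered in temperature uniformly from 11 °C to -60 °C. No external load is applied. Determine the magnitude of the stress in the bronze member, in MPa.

σ ≈ 18.7 MPa (tensile)

Equilibrium of a rigid end plate with no external load gives equal and opposite internal forces ±P in the two members. Since α_{bronze} > α_{concrete}, cooling drives the bronze into tension and the concrete into compression.
Equating the net (thermal + elastic) strains gives |α₁ − α₂|·ΔT = P·[1/(A₁E₁) + 1/(A₂E₂)].
|α₁ − α₂|·ΔT = 7.5×10⁻⁶ × 71 = 0.0005325.
1/(A₁E₁) + 1/(A₂E₂) = 1/(400×110×10³) + 1/(625×33×10³) = 7.121×10⁻⁸ N⁻¹.
P = 0.0005325 / 7.121×10⁻⁸ = 7478 N = 7.478 kN.
σ_{bronze} = P/A₁ = 7478/400 = 18.69 MPa, tensile.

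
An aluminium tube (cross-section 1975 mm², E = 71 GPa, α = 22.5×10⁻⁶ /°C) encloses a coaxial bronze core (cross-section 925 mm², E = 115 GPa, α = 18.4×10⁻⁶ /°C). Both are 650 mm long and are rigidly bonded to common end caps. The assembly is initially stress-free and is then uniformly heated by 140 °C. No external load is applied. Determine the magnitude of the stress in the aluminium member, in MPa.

Both members must finish at the same length. With the larger α, the aluminium tends to over-expand; the plates restrain it, putting the aluminium in compression and the bronze in tension. With no external load the two internal forces are equal and opposite, magnitude P.
Setting the final lengths equal and cancelling L: (α₁ − α₂)ΔT = P/(A₁E₁) + P/(A₂E₂).
|α₁ − α₂|·ΔT = 4.1×10⁻⁶ × 140 = 0.000574.
1/(A₁E₁) + 1/(A₂E₂) = 1/(1975×71×10³) + 1/(925×115×10³) = 1.653×10⁻⁸ N⁻¹.
So P = 0.000574 / 1.653×10⁻⁸ = 34.72 kN.
σ_{aluminium} = P/A₁ = 34720/1975 = 17.58 MPa, compressive.

σ ≈ 17.6 MPa (compressive)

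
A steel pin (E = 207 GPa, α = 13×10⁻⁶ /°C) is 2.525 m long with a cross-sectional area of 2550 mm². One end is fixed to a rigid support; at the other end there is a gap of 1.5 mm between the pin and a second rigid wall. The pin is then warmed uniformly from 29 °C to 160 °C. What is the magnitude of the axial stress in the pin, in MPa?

Unrestrained expansion: δ_free = αΔT L = 13×10⁻⁶ × 131 × 2525 = 4.3 mm.
After closing the 1.5 mm clearance, 4.3 − 1.5 = 2.8 mm of expansion remains to be suppressed by the wall.
Compatibility: PL/(AE) = 2.8 mm, so σ = P/A = E × (2.8/2525) = 229.6 MPa.

σ ≈ 230 MPa (compressive)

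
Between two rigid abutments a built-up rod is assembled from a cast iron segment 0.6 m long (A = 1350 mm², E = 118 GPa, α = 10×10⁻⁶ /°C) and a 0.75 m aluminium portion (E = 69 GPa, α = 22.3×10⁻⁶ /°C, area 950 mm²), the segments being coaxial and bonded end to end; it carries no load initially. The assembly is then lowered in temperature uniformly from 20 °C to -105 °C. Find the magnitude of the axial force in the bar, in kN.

If the supports were absent, the total length change would be Σ αᵢΔT Lᵢ = 10×10⁻⁶×125×600 + 22.3×10⁻⁶×125×750 = 2.841 mm.
Since the ends are fixed, an axial force P builds up, equal in every segment, with P · Σ Lᵢ/(AᵢEᵢ) = δ_free.
Σ Lᵢ/(AᵢEᵢ) = 600/(1350×118×10³) + 750/(950×69×10³) = 1.521×10⁻⁵ mm/N.
Hence P = δ_free / Σ(L/AE) = 2.841/1.521×10⁻⁵ = 186.8 kN (tensile).

P ≈ 187 kN (tensile)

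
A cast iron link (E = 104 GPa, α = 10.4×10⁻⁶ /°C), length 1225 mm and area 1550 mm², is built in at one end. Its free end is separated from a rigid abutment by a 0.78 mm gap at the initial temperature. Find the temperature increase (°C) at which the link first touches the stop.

Contact occurs when the free expansion equals the gap: αΔT L = 0.78 mm.
ΔT = 0.78 / (10.4×10⁻⁶ × 1225) = 61.22 °C.

ΔT ≈ 61.2 °C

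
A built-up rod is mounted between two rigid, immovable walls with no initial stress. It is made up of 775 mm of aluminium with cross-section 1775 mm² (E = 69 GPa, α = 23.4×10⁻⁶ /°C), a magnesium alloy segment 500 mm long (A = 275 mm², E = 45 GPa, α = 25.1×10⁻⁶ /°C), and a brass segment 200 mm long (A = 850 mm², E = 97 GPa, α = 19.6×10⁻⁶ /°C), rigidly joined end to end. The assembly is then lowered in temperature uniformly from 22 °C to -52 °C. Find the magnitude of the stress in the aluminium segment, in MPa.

If the supports were absent, the total length change would be Σ αᵢΔT Lᵢ = 23.4×10⁻⁶×74×775 + 25.1×10⁻⁶×74×500 + 19.6×10⁻⁶×74×200 = 2.561 mm.
Since the ends are fixed, an axial force P builds up, equal in every segment, with P · Σ Lᵢ/(AᵢEᵢ) = δ_free.
The series flexibility is Σ Lᵢ/(AᵢEᵢ) = 775/(1775×69×10³) + 500/(275×45×10³) + 200/(850×97×10³) = 4.916×10⁻⁵ mm/N.
Hence P = δ_free / Σ(L/AE) = 2.561/4.916×10⁻⁵ = 52.09 kN (tensile).
σ_{aluminium} = P / A = 52090 / 1775 = 29.35 MPa.

σ ≈ 29.3 MPa (tensile)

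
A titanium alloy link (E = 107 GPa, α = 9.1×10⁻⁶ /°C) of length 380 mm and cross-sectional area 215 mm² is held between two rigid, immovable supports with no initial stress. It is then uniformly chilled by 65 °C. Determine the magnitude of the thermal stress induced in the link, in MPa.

σ ≈ 63.3 MPa (tensile)

With length fixed, the mechanical strain must cancel the thermal strain αΔT = 9.1×10⁻⁶ × 65 = 591.5×10⁻⁶.
The stress required to suppress this strain is σ = Eε = 107×10³ × 591.5×10⁻⁶ = 63.29 MPa, tensile since the link is trying to contract.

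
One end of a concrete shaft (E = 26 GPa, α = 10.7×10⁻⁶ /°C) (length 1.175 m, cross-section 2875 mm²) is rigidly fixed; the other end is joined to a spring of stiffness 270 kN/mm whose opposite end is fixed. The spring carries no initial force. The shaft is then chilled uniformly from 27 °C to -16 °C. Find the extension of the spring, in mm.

If the spring were absent the shaft would shorten by αΔT L = 10.7×10⁻⁶ × 43 × 1175 = 0.5406 mm.
Let P be the tensile force in the spring. The shaft extends elastically by PL/(AE) and the spring stretches by P/k; together these equal δ_free.
So P = δ_free / [L/(AE) + 1/k] = 0.5406 / [ 1175/(2875×26×10³) + 1/(270×10³) ].
P = 0.5406 / 1.942×10⁻⁵ = 27830 N.
Spring extension = P/k = 27830/(270×10³) = 0.1031 mm.

δ ≈ 0.103 mm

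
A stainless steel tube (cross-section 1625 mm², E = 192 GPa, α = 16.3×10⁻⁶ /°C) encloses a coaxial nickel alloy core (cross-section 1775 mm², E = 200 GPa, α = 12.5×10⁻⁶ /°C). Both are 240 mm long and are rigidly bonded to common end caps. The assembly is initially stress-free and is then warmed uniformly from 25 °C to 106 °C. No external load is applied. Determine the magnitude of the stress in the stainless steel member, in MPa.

The stainless steel has the larger α, so on heating it would change length more than the nickel alloy if both were free. The rigid plates force a common final length, so the stainless steel is put into compression and the nickel alloy into tension, with equal and opposite forces P (no external load).
Setting the final lengths equal and cancelling L: (α₁ − α₂)ΔT = P/(A₁E₁) + P/(A₂E₂).
|α₁ − α₂|·ΔT = 3.8×10⁻⁶ × 81 = 0.0003078.
1/(A₁E₁) + 1/(A₂E₂) = 1/(1625×192×10³) + 1/(1775×200×10³) = 6.022×10⁻⁹ N⁻¹.
P = 0.0003078 / 6.022×10⁻⁹ = 51110 N = 51.11 kN.
σ_{stainless steel} = P/A₁ = 51110/1625 = 31.45 MPa, compressive.

σ ≈ 31.5 MPa (compressive)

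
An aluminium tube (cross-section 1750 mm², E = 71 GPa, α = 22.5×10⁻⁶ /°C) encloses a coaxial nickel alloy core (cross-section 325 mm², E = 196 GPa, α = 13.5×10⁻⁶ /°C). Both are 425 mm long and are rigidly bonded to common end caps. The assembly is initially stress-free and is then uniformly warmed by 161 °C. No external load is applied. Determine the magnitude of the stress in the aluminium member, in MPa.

σ ≈ 34.9 MPa (compressive)

The aluminium has the larger α, so on heating it would change length more than the nickel alloy if both were free. The rigid plates force a common final length, so the aluminium is put into compression and the nickel alloy into tension, with equal and opposite forces P (no external load).
Setting the final lengths equal and cancelling L: (α₁ − α₂)ΔT = P/(A₁E₁) + P/(A₂E₂).
|α₁ − α₂|·ΔT = 9×10⁻⁶ × 161 = 0.001449.
1/(A₁E₁) + 1/(A₂E₂) = 1/(1750×71×10³) + 1/(325×196×10³) = 2.375×10⁻⁸ N⁻¹.
P = 0.001449 / 2.375×10⁻⁸ = 61020 N = 61.02 kN.
σ_{aluminium} = P/A₁ = 61020/1750 = 34.87 MPa, compressive.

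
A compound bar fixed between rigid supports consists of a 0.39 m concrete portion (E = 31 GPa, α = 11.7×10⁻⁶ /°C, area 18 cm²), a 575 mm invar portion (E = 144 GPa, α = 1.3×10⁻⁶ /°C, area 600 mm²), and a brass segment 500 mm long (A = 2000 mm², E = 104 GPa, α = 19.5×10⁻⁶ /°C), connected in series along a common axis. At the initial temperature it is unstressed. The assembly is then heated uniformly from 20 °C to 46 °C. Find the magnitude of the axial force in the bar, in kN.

P ≈ 24.4 kN (compressive)

Free thermal expansion of the whole bar: Σ αᵢΔT Lᵢ = 11.7×10⁻⁶×26×390 + 1.3×10⁻⁶×26×575 + 19.5×10⁻⁶×26×500 = 0.3916 mm.
Since the ends are fixed, an axial force P builds up, equal in every segment, with P · Σ Lᵢ/(AᵢEᵢ) = δ_free.
The series flexibility is Σ Lᵢ/(AᵢEᵢ) = 390/(1800×31×10³) + 575/(600×144×10³) + 500/(2000×104×10³) = 1.605×10⁻⁵ mm/N.
Hence P = δ_free / Σ(L/AE) = 0.3916/1.605×10⁻⁵ = 24.4 kN (compressive).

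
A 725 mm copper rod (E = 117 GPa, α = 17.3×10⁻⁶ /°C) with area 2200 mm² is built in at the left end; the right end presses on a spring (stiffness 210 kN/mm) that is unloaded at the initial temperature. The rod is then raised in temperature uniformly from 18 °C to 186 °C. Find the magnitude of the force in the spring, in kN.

P ≈ 278 kN

The unrestrained thermal change is αΔT L = 17.3×10⁻⁶ × 168 × 725 = 2.107 mm.
Let P be the compressive force at the spring. The rod shortens elastically by PL/(AE) and the spring compresses by P/k; together these equal δ_free.
So P = δ_free / [L/(AE) + 1/k] = 2.107 / [ 725/(2200×117×10³) + 1/(210×10³) ].
P = 2.107 / 7.579×10⁻⁶ = 278000 N.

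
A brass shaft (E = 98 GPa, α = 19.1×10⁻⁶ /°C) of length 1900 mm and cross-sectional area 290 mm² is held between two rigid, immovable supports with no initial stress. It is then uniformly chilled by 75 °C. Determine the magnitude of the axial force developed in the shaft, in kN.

Full restraint means ε = 0, so the stress is σ = EαΔT = 98×10³ × 19.1×10⁻⁶ × 75 = 140.4 MPa.
P = AEαΔT = 290 × 98×10³ × 19.1×10⁻⁶ × 75 = 40.71 kN (tensile).

P ≈ 40.7 kN (tensile)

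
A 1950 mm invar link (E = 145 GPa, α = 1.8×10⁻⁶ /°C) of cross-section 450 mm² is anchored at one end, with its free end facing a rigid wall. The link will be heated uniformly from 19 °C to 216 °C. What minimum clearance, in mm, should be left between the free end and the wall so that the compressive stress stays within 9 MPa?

With no wall the link would lengthen by αΔT L = 1.8×10⁻⁶ × 197 × 1950 = 0.6915 mm.
A stress of 9 MPa corresponds to the wall pushing the link back by σL/E = 9×1950/(145×10³) = 0.121 mm.
So the gap has to take up the difference, g_min = δ_free − σL/E = 0.6915 − 0.121 = 0.5704 mm.

g ≈ 0.57 mm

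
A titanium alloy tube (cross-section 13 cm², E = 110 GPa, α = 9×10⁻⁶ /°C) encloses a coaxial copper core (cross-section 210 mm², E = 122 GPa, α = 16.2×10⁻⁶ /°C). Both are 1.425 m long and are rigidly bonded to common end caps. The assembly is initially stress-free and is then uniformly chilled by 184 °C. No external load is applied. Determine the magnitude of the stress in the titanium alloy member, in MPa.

The copper has the larger α, so on cooling it would change length more than the titanium alloy if both were free. The rigid plates force a common final length, so the copper is put into tension and the titanium alloy into compression, with equal and opposite forces P (no external load).
Compatibility of the two members (thermal + elastic change equal): (α₁ − α₂)ΔT = P·[1/(A₁E₁) + 1/(A₂E₂)].
|α₁ − α₂|·ΔT = 7.2×10⁻⁶ × 184 = 0.001325.
1/(A₁E₁) + 1/(A₂E₂) = 1/(1300×110×10³) + 1/(210×122×10³) = 4.603×10⁻⁸ N⁻¹.
So P = 0.001325 / 4.603×10⁻⁸ = 28.78 kN.
σ_{titanium alloy} = P/A₁ = 28780/1300 = 22.14 MPa, compressive.

σ ≈ 22.1 MPa (compressive)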